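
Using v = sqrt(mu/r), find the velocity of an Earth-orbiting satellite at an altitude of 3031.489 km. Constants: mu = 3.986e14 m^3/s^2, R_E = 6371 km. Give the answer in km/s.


r = R_E + alt = 6371.0 + 3031.489 = 9402.4890 km = 9.402489e+06 m
v = sqrt(mu/r) = sqrt(3.986e14 / 9.402489e+06) = 6510.9930 m/s = 6.5110 km/s

6.5110 km/s


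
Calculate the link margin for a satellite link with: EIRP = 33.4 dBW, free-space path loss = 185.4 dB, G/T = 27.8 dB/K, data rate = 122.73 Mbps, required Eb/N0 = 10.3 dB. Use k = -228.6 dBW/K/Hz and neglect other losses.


C/N0 = EIRP - FSPL + G/T - k = 33.4 - 185.4 + 27.8 - (-228.6)
C/N0 = 104.4000 dB-Hz
R_b = 122.73 Mbps = 1.2273e+08 bps -> 10*log10(R_b) = 80.8895 dB-Hz
Eb/N0 = C/N0 - 10*log10(R_b) = 104.4000 - 80.8895 = 23.5105 dB
Margin = Eb/N0 - Eb/N0_req = 23.5105 - 10.3 = 13.2105 dB (link closes)

13.2105 dB


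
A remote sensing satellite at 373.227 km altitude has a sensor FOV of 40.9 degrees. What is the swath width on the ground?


FOV = 40.9 deg = 0.7138397 rad
swath = 2 * alt * tan(FOV/2) = 2 * 373.227 * tan(0.3569198)
swath = 2 * 373.227 * 0.3728903
swath = 278.3455 km

278.3455 km


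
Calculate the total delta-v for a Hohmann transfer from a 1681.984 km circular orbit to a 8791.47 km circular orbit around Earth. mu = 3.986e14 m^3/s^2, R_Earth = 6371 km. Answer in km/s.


r1 = 8052.9840 km = 8.052984e+06 m
r2 = 15162.4700 km = 1.516247e+07 m
dv1 = sqrt(mu/r1)*(sqrt(2*r2/(r1+r2)) - 1) = 1005.4203 m/s
dv2 = sqrt(mu/r2)*(1 - sqrt(2*r1/(r1+r2))) = 856.6442 m/s
total dv = |dv1| + |dv2| = 1005.4203 + 856.6442 = 1862.0645 m/s = 1.8621 km/s

1.8621 km/s


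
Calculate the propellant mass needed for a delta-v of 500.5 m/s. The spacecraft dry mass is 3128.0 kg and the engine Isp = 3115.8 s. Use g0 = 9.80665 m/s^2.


ve = Isp * g0 = 3115.8 * 9.80665 = 30555.560070 m/s
mass ratio = exp(dv/ve) = exp(500.5/30555.560070) = 1.01651489
m_prop = m_dry * (mr - 1) = 3128.0 * (1.01651489 - 1)
m_prop = 51.6586 kg

51.6586 kg


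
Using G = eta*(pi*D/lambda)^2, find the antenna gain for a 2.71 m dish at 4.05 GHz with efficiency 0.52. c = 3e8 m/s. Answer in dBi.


lambda = c/f = 3e8 / 4.05e+09 = 0.07407407 m
G = eta*(pi*D/lambda)^2 = 0.52*(pi*2.71/0.07407407)^2
G = 6869.2482 (linear)
G = 10*log10(6869.2482) = 38.3691 dBi

38.3691 dBi


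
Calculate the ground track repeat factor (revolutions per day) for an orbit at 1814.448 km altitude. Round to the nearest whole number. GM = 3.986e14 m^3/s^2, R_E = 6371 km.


r = 8.185448e+06 m
T = 2*pi*sqrt(r^3/mu) = 7370.1258 s = 122.8354 min
revs/day = 1440 / 122.8354 = 11.7230
Rounded: 12 revolutions per day

12 revolutions per day


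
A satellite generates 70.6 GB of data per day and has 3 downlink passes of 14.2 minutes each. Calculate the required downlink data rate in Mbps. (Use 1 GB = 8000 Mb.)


total contact time = 3 * 14.2 * 60 = 2556.0000 s
data = 70.6 GB = 564800.0000 Mb
rate = 564800.0000 / 2556.0000 = 220.9703 Mbps

220.9703 Mbps


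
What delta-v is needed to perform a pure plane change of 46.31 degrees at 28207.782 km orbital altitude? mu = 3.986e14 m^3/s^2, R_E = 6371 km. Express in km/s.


r = 34578.7820 km = 3.4578782e+07 m
V = sqrt(mu/r) = 3395.1878 m/s
di = 46.31 deg = 0.808262 rad
dV = 2*V*sin(di/2) = 2*3395.1878*sin(0.404131)
dV = 2670.1108 m/s = 2.6701 km/s

2.6701 km/s


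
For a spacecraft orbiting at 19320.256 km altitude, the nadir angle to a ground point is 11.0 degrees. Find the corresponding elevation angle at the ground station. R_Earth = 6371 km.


r = R_E + alt = 25691.2560 km
Law of sines in the satellite / Earth-center / ground-point triangle:
  sin(nadir)/R_E = sin(90 + el)/r  =>  cos(el) = (r/R_E)*sin(nadir)
cos(el) = (25691.2560 / 6371.0000) * sin(11.0 deg) = 0.7694432
el = arccos(0.7694432) = 39.6961 deg
(Earth-central angle = 90 - nadir - el = 39.3039 deg)

39.6961 degrees


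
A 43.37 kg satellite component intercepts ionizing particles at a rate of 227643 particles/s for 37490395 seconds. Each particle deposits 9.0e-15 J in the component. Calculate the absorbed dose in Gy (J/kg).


Total energy deposited = rate * time * E_per
  = 227643 * 37490395 * 9.0e-15 = 0.07680983 J
Dose = E_total / mass = 0.07680983 / 43.37
Dose = 0.001771036 Gy

0.0018 Gy


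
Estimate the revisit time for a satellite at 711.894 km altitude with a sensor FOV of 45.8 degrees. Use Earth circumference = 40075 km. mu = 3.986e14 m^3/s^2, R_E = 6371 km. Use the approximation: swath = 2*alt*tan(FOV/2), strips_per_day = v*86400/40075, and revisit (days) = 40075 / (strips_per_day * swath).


swath = 2*711.894*tan(0.3996804) = 601.4316 km
v = sqrt(mu/r) = 7501.7619 m/s = 7.5018 km/s
strips/day = v*86400/40075 = 7.5018*86400/40075 = 16.1735
coverage/day = strips * swath = 16.1735 * 601.4316 = 9727.2422 km
revisit = 40075 / 9727.2422 = 4.1199 days

4.1199 days


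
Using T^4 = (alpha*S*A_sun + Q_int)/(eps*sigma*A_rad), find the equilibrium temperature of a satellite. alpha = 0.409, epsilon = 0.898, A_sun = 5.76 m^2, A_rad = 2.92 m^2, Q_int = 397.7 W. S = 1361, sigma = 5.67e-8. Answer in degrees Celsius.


Numerator = alpha*S*A_sun + Q_int = 0.409*1361*5.76 + 397.7 = 3603.9982 W
Denominator = eps*sigma*A_rad = 0.898*5.67e-8*2.92 = 1.4867647e-07 W/K^4
T^4 = 2.4240542e+10 K^4
T = 394.5805 K = 121.4305 C

121.4305 degrees Celsius


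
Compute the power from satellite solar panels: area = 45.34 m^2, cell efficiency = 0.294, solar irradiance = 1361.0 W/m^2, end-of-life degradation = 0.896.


P = area * eta * S * degradation
P = 45.34 * 0.294 * 1361.0 * 0.896
P = 16255.2997 W

16255.2997 W


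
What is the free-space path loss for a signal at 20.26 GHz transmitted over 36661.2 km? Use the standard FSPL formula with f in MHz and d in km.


f = 20.26 GHz = 20260.0000 MHz
d = 36661.2 km
FSPL = 32.44 + 20*log10(20260.0000) + 20*log10(36661.2)
FSPL = 32.44 + 86.1328 + 91.2841
FSPL = 209.8569 dB

209.8569 dB


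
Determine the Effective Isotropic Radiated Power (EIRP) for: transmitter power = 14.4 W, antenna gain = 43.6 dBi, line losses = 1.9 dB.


Pt = 14.4 W = 11.5836 dBW
EIRP = Pt_dBW + Gt - losses = 11.5836 + 43.6 - 1.9 = 53.2836 dBW

53.2836 dBW


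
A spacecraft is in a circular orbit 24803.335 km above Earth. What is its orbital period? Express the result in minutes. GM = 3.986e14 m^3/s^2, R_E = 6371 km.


r = 31174.3350 km = 3.1174335e+07 m
T = 2*pi*sqrt(r^3/mu) = 2*pi*sqrt(3.029644e+22 / 3.986e14)
T = 54778.1068 s = 912.9684 min

912.9684 minutes


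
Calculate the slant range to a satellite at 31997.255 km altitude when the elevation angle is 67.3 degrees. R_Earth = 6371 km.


h = 31997.255 km, el = 67.3 deg
d = -R_E*sin(el) + sqrt((R_E*sin(el))^2 + 2*R_E*h + h^2)
d = -6371.0000*sin(1.1746) + sqrt((6371.0000*0.9225381)^2 + 2*6371.0000*31997.255 + 31997.255^2)
d = 32411.9110 km

32411.9110 km


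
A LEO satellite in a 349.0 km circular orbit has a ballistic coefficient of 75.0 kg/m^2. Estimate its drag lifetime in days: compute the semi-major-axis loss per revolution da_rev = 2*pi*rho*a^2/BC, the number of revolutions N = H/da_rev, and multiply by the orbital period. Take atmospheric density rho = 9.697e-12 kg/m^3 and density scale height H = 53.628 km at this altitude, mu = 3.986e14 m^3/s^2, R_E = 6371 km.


a = R_E + alt = 6720.0000 km = 6.72e+06 m
da_rev = 2*pi*rho*a^2/BC = 2*pi*9.697e-12*(6.72e+06)^2/75.0 = 36.685509 m per revolution
N = H/da_rev = 53628.0000 m / 36.685509 m = 1461.8306 revolutions
P = 2*pi*sqrt(a^3/mu) = 5482.3295 s
lifetime = N*P = 1461.8306 * 5482.3295 = 8.0142371e+06 s = 92.7574 days

92.7574 days


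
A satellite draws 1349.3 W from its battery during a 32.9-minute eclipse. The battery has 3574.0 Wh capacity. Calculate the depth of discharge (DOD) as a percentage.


E_used = P * t / 60 = 1349.3 * 32.9 / 60 = 739.8662 Wh
DOD = E_used / E_total * 100 = 739.8662 / 3574.0 * 100
DOD = 20.7013 %

20.7013 %


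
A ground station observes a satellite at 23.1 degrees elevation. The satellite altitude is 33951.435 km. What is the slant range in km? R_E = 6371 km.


h = 33951.435 km, el = 23.1 deg
d = -R_E*sin(el) + sqrt((R_E*sin(el))^2 + 2*R_E*h + h^2)
d = -6371.0000*sin(0.4031711) + sqrt((6371.0000*0.3923371)^2 + 2*6371.0000*33951.435 + 33951.435^2)
d = 37394.7434 km

37394.7434 km


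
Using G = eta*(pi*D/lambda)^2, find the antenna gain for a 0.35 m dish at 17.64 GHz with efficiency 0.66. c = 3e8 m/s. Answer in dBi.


lambda = c/f = 3e8 / 1.764e+10 = 0.0170068 m
G = eta*(pi*D/lambda)^2 = 0.66*(pi*0.35/0.0170068)^2
G = 2758.8902 (linear)
G = 10*log10(2758.8902) = 34.4073 dBi

34.4073 dBi


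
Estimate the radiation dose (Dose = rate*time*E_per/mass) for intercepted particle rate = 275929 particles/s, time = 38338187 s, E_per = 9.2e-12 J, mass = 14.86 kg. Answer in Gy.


Total energy deposited = rate * time * E_per
  = 275929 * 38338187 * 9.2e-12 = 97.3233 J
Dose = E_total / mass = 97.3233 / 14.86
Dose = 6.5493 Gy

6.5493 Gy


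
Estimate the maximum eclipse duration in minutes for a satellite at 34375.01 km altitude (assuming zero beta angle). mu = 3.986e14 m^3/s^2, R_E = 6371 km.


r = 40746.0100 km
T = 1364.2300 min
Eclipse fraction = arcsin(R_E/r)/pi = arcsin(6371.0000/40746.0100)/pi
= arcsin(0.1563589)/pi = 0.04997564
Eclipse duration = 0.04997564 * 1364.2300 = 68.1783 min

68.1783 minutes


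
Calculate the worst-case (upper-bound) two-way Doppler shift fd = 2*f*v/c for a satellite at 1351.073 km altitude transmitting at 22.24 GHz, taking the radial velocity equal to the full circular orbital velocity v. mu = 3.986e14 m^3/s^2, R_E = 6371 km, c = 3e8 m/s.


r = 7.722073e+06 m
v = sqrt(mu/r) = 7184.5851 m/s (worst-case radial velocity)
f = 22.24 GHz = 2.224e+10 Hz
fd = 2*f*v/c = 2*2.224e+10*7184.5851/3.0e+08
fd = 1.0652345e+06 Hz

1.0652e+06 Hz


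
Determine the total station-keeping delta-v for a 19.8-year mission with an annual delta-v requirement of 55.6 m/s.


dV = rate * years = 55.6 * 19.8
dV = 1100.8800 m/s

1100.8800 m/s


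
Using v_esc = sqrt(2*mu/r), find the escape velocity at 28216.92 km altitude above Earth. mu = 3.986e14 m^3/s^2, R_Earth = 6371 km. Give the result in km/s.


r = 6371.0 + 28216.92 = 34587.9200 km = 3.458792e+07 m
v_esc = sqrt(2*mu/r) = sqrt(2*3.986e14 / 3.458792e+07)
v_esc = 4800.8863 m/s = 4.8009 km/s

4.8009 km/s


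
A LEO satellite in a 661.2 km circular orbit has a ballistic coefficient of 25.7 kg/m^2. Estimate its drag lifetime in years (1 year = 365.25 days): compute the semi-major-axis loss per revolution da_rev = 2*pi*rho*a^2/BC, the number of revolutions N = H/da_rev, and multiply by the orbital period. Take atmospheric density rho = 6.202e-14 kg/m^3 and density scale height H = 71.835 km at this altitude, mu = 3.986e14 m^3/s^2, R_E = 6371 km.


a = R_E + alt = 7032.2000 km = 7.0322e+06 m
da_rev = 2*pi*rho*a^2/BC = 2*pi*6.202e-14*(7.0322e+06)^2/25.7 = 0.749826758 m per revolution
N = H/da_rev = 71835.0000 m / 0.749826758 m = 95802.1292 revolutions
P = 2*pi*sqrt(a^3/mu) = 5868.7829 s
lifetime = N*P = 95802.1292 * 5868.7829 = 5.6224189e+08 s = 6507.4293 days
years = 6507.4293 / 365.25 = 17.8164 years

17.8164 years


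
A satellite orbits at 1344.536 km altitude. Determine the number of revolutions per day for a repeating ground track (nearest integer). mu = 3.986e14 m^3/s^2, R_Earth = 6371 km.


r = 7.715536e+06 m
T = 2*pi*sqrt(r^3/mu) = 6744.6649 s = 112.4111 min
revs/day = 1440 / 112.4111 = 12.8101
Rounded: 13 revolutions per day

13 revolutions per day


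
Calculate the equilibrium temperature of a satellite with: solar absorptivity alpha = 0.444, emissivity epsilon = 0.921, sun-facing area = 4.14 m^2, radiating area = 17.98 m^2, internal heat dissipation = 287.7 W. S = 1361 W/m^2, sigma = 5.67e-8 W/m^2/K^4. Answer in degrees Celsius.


Numerator = alpha*S*A_sun + Q_int = 0.444*1361*4.14 + 287.7 = 2789.4358 W
Denominator = eps*sigma*A_rad = 0.921*5.67e-8*17.98 = 9.3892819e-07 W/K^4
T^4 = 2.9708723e+09 K^4
T = 233.4646 K = -39.6854 C

-39.6854 degrees Celsius


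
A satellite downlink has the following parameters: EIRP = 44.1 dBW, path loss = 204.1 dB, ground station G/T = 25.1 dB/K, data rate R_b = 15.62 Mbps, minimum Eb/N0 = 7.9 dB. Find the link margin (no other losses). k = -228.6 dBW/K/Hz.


C/N0 = EIRP - FSPL + G/T - k = 44.1 - 204.1 + 25.1 - (-228.6)
C/N0 = 93.7000 dB-Hz
R_b = 15.62 Mbps = 1.562e+07 bps -> 10*log10(R_b) = 71.9368 dB-Hz
Eb/N0 = C/N0 - 10*log10(R_b) = 93.7000 - 71.9368 = 21.7632 dB
Margin = Eb/N0 - Eb/N0_req = 21.7632 - 7.9 = 13.8632 dB (link closes)

13.8632 dB


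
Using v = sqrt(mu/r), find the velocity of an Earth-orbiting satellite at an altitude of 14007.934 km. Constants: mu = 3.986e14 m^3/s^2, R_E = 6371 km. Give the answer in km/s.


r = R_E + alt = 6371.0 + 14007.934 = 20378.9340 km = 2.0378934e+07 m
v = sqrt(mu/r) = sqrt(3.986e14 / 2.0378934e+07) = 4422.6026 m/s = 4.4226 km/s

4.4226 km/s


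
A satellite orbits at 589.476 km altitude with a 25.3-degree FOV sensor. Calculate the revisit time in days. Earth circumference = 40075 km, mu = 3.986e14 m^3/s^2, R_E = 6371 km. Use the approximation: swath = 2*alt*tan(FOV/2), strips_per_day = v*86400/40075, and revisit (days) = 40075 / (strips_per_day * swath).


swath = 2*589.476*tan(0.2207842) = 264.6074 km
v = sqrt(mu/r) = 7567.4433 m/s = 7.5674 km/s
strips/day = v*86400/40075 = 7.5674*86400/40075 = 16.3151
coverage/day = strips * swath = 16.3151 * 264.6074 = 4317.0933 km
revisit = 40075 / 4317.0933 = 9.2829 days

9.2829 days


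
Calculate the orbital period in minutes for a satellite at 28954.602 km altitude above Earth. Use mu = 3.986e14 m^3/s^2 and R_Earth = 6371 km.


r = 35325.6020 km = 3.5325602e+07 m
T = 2*pi*sqrt(r^3/mu) = 2*pi*sqrt(4.4082754e+22 / 3.986e14)
T = 66076.2790 s = 1101.2713 min

1101.2713 minutes


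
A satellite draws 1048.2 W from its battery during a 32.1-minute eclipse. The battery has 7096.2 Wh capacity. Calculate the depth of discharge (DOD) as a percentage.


E_used = P * t / 60 = 1048.2 * 32.1 / 60 = 560.7870 Wh
DOD = E_used / E_total * 100 = 560.7870 / 7096.2 * 100
DOD = 7.9026 %

7.9026 %


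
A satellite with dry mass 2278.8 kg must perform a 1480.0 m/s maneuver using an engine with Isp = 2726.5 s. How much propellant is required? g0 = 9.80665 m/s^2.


ve = Isp * g0 = 2726.5 * 9.80665 = 26737.831225 m/s
mass ratio = exp(dv/ve) = exp(1480.0/26737.831225) = 1.05691288
m_prop = m_dry * (mr - 1) = 2278.8 * (1.05691288 - 1)
m_prop = 129.6931 kg

129.6931 kg


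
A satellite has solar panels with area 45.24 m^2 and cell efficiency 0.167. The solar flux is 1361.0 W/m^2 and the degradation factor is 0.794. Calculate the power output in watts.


P = area * eta * S * degradation
P = 45.24 * 0.167 * 1361.0 * 0.794
P = 8164.2763 W

8164.2763 W


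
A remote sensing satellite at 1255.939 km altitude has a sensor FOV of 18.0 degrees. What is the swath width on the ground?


FOV = 18.0 deg = 0.3141593 rad
swath = 2 * alt * tan(FOV/2) = 2 * 1255.939 * tan(0.1570796)
swath = 2 * 1255.939 * 0.1583844
swath = 397.8424 km

397.8424 km


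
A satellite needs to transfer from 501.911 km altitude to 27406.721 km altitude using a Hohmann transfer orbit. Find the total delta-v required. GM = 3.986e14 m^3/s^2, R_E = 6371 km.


r1 = 6872.9110 km = 6.872911e+06 m
r2 = 33777.7210 km = 3.3777721e+07 m
dv1 = sqrt(mu/r1)*(sqrt(2*r2/(r1+r2)) - 1) = 2201.8644 m/s
dv2 = sqrt(mu/r2)*(1 - sqrt(2*r1/(r1+r2))) = 1437.6269 m/s
total dv = |dv1| + |dv2| = 2201.8644 + 1437.6269 = 3639.4912 m/s = 3.6395 km/s

3.6395 km/s


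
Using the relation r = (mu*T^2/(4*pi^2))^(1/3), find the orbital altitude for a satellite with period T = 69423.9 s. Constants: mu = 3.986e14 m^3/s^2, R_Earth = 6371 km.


T = 69423.9 s
r = (mu*T^2/(4*pi^2))^(1/3) = (3.986e14 * 69423.9^2 / (4*pi^2))^(1/3)
r = 3.6508881e+07 m = 36508.8812 km
alt = r - R_E = 36508.8812 - 6371 = 30137.8812 km

30137.8812 km


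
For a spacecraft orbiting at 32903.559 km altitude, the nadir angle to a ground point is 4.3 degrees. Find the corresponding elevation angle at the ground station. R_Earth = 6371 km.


r = R_E + alt = 39274.5590 km
Law of sines in the satellite / Earth-center / ground-point triangle:
  sin(nadir)/R_E = sin(90 + el)/r  =>  cos(el) = (r/R_E)*sin(nadir)
cos(el) = (39274.5590 / 6371.0000) * sin(4.3 deg) = 0.4622126
el = arccos(0.4622126) = 62.4700 deg
(Earth-central angle = 90 - nadir - el = 23.2300 deg)

62.4700 degrees


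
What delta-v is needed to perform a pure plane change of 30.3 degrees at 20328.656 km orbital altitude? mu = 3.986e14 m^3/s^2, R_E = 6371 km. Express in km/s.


r = 26699.6560 km = 2.6699656e+07 m
V = sqrt(mu/r) = 3863.8105 m/s
di = 30.3 deg = 0.5288348 rad
dV = 2*V*sin(di/2) = 2*3863.8105*sin(0.2644174)
dV = 2019.5901 m/s = 2.0196 km/s

2.0196 km/s


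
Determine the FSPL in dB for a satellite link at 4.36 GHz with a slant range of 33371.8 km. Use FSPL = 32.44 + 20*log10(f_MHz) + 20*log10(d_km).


f = 4.36 GHz = 4360.0000 MHz
d = 33371.8 km
FSPL = 32.44 + 20*log10(4360.0000) + 20*log10(33371.8)
FSPL = 32.44 + 72.7897 + 90.4676
FSPL = 195.6973 dB

195.6973 dB


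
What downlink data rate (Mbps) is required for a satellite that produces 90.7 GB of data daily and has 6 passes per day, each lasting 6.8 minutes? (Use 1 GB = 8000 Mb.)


total contact time = 6 * 6.8 * 60 = 2448.0000 s
data = 90.7 GB = 725600.0000 Mb
rate = 725600.0000 / 2448.0000 = 296.4052 Mbps

296.4052 Mbps


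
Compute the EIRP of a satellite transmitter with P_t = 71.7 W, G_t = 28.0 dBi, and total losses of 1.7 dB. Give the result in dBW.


Pt = 71.7 W = 18.5552 dBW
EIRP = Pt_dBW + Gt - losses = 18.5552 + 28.0 - 1.7 = 44.8552 dBW

44.8552 dBW


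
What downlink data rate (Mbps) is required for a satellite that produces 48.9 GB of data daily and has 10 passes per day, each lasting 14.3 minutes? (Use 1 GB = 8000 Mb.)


total contact time = 10 * 14.3 * 60 = 8580.0000 s
data = 48.9 GB = 391200.0000 Mb
rate = 391200.0000 / 8580.0000 = 45.5944 Mbps

45.5944 Mbps


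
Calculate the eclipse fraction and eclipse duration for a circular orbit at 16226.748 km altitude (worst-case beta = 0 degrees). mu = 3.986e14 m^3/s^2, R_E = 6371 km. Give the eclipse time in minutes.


r = 22597.7480 km
T = 563.4530 min
Eclipse fraction = arcsin(R_E/r)/pi = arcsin(6371.0000/22597.7480)/pi
= arcsin(0.2819307)/pi = 0.09097484
Eclipse duration = 0.09097484 * 563.4530 = 51.2600 min

51.2600 minutes


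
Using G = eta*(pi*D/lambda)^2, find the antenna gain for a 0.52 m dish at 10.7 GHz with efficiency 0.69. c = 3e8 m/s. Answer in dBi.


lambda = c/f = 3e8 / 1.07e+10 = 0.02803738 m
G = eta*(pi*D/lambda)^2 = 0.69*(pi*0.52/0.02803738)^2
G = 2342.5052 (linear)
G = 10*log10(2342.5052) = 33.6968 dBi

33.6968 dBi


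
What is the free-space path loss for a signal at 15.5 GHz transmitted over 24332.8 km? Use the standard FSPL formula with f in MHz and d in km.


f = 15.5 GHz = 15500.0000 MHz
d = 24332.8 km
FSPL = 32.44 + 20*log10(15500.0000) + 20*log10(24332.8)
FSPL = 32.44 + 83.8066 + 87.7238
FSPL = 203.9705 dB

203.9705 dB


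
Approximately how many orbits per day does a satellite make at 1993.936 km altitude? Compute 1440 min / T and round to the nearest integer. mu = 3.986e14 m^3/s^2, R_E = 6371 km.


r = 8.364936e+06 m
T = 2*pi*sqrt(r^3/mu) = 7613.8647 s = 126.8977 min
revs/day = 1440 / 126.8977 = 11.3477
Rounded: 11 revolutions per day

11 revolutions per day


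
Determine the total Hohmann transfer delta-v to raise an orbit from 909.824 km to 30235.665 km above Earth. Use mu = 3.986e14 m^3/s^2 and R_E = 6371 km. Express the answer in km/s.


r1 = 7280.8240 km = 7.280824e+06 m
r2 = 36606.6650 km = 3.6606665e+07 m
dv1 = sqrt(mu/r1)*(sqrt(2*r2/(r1+r2)) - 1) = 2157.5019 m/s
dv2 = sqrt(mu/r2)*(1 - sqrt(2*r1/(r1+r2))) = 1399.0639 m/s
total dv = |dv1| + |dv2| = 2157.5019 + 1399.0639 = 3556.5658 m/s = 3.5566 km/s

3.5566 km/s


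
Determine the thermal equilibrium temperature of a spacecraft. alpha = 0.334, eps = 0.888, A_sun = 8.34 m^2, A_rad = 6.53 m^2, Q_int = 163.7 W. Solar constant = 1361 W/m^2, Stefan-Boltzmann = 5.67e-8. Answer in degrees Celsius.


Numerator = alpha*S*A_sun + Q_int = 0.334*1361*8.34 + 163.7 = 3954.8472 W
Denominator = eps*sigma*A_rad = 0.888*5.67e-8*6.53 = 3.2878289e-07 W/K^4
T^4 = 1.202875e+10 K^4
T = 331.1732 K = 58.0232 C

58.0232 degrees Celsius


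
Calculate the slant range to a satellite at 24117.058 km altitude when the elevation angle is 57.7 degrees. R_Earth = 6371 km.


h = 24117.058 km, el = 57.7 deg
d = -R_E*sin(el) + sqrt((R_E*sin(el))^2 + 2*R_E*h + h^2)
d = -6371.0000*sin(1.0071) + sqrt((6371.0000*0.8452618)^2 + 2*6371.0000*24117.058 + 24117.058^2)
d = 24912.2298 km

24912.2298 km


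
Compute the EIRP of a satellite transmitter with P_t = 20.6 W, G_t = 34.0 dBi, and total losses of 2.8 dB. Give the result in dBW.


Pt = 20.6 W = 13.1387 dBW
EIRP = Pt_dBW + Gt - losses = 13.1387 + 34.0 - 2.8 = 44.3387 dBW

44.3387 dBW


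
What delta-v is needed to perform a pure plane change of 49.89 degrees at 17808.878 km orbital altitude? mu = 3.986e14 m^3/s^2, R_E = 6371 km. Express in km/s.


r = 24179.8780 km = 2.4179878e+07 m
V = sqrt(mu/r) = 4060.1455 m/s
di = 49.89 deg = 0.8707448 rad
dV = 2*V*sin(di/2) = 2*4060.1455*sin(0.4353724)
dV = 3424.7171 m/s = 3.4247 km/s

3.4247 km/s


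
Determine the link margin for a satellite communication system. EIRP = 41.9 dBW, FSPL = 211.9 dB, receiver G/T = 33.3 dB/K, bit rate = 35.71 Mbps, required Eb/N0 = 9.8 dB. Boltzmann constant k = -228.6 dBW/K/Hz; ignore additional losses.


C/N0 = EIRP - FSPL + G/T - k = 41.9 - 211.9 + 33.3 - (-228.6)
C/N0 = 91.9000 dB-Hz
R_b = 35.71 Mbps = 3.571e+07 bps -> 10*log10(R_b) = 75.5279 dB-Hz
Eb/N0 = C/N0 - 10*log10(R_b) = 91.9000 - 75.5279 = 16.3721 dB
Margin = Eb/N0 - Eb/N0_req = 16.3721 - 9.8 = 6.5721 dB (link closes)

6.5721 dB


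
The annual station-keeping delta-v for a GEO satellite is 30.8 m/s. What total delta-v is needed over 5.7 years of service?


dV = rate * years = 30.8 * 5.7
dV = 175.5600 m/s

175.5600 m/s


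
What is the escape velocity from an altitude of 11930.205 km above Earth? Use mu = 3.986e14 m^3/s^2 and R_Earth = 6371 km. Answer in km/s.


r = 6371.0 + 11930.205 = 18301.2050 km = 1.8301205e+07 m
v_esc = sqrt(2*mu/r) = sqrt(2*3.986e14 / 1.8301205e+07)
v_esc = 6599.9980 m/s = 6.6000 km/s

6.6000 km/s


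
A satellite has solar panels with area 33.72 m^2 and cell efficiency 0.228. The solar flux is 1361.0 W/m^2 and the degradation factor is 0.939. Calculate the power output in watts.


P = area * eta * S * degradation
P = 33.72 * 0.228 * 1361.0 * 0.939
P = 9825.3070 W

9825.3070 W


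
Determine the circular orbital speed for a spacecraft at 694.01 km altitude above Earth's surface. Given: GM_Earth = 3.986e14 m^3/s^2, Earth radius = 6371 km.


r = R_E + alt = 6371.0 + 694.01 = 7065.0100 km = 7.06501e+06 m
v = sqrt(mu/r) = sqrt(3.986e14 / 7.06501e+06) = 7511.2507 m/s = 7.5113 km/s

7.5113 km/s


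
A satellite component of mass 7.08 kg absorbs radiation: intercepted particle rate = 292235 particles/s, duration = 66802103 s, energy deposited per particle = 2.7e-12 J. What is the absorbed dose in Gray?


Total energy deposited = rate * time * E_per
  = 292235 * 66802103 * 2.7e-12 = 52.7092 J
Dose = E_total / mass = 52.7092 / 7.08
Dose = 7.4448 Gy

7.4448 Gy


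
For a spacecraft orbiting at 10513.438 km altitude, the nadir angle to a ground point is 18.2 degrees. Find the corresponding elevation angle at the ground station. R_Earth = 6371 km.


r = R_E + alt = 16884.4380 km
Law of sines in the satellite / Earth-center / ground-point triangle:
  sin(nadir)/R_E = sin(90 + el)/r  =>  cos(el) = (r/R_E)*sin(nadir)
cos(el) = (16884.4380 / 6371.0000) * sin(18.2 deg) = 0.8277507
el = arccos(0.8277507) = 34.1316 deg
(Earth-central angle = 90 - nadir - el = 37.6684 deg)

34.1316 degrees


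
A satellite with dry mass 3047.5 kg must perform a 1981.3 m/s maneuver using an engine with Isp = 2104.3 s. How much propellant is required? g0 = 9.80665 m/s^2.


ve = Isp * g0 = 2104.3 * 9.80665 = 20636.133595 m/s
mass ratio = exp(dv/ve) = exp(1981.3/20636.133595) = 1.10077140
m_prop = m_dry * (mr - 1) = 3047.5 * (1.10077140 - 1)
m_prop = 307.1008 kg

307.1008 kg


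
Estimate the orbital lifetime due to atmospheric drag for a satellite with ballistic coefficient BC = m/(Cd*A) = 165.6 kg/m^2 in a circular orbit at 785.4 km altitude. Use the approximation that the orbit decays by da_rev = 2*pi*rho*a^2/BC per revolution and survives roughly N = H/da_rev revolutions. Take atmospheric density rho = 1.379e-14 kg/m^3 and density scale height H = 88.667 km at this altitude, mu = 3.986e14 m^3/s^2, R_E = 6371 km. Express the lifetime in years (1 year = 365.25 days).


a = R_E + alt = 7156.4000 km = 7.1564e+06 m
da_rev = 2*pi*rho*a^2/BC = 2*pi*1.379e-14*(7.1564e+06)^2/165.6 = 0.026796188 m per revolution
N = H/da_rev = 88667.0000 m / 0.026796188 m = 3.3089408e+06 revolutions
P = 2*pi*sqrt(a^3/mu) = 6024.9456 s
lifetime = N*P = 3.3089408e+06 * 6024.9456 = 1.9936188e+10 s = 230742.9218 days
years = 230742.9218 / 365.25 = 631.7397 years

631.7397 years


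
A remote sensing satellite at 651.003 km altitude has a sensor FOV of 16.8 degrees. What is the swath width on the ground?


FOV = 16.8 deg = 0.2932153 rad
swath = 2 * alt * tan(FOV/2) = 2 * 651.003 * tan(0.1466077)
swath = 2 * 651.003 * 0.1476672
swath = 192.2635 km

192.2635 km


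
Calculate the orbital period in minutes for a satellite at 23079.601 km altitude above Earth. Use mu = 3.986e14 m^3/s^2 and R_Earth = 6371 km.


r = 29450.6010 km = 2.9450601e+07 m
T = 2*pi*sqrt(r^3/mu) = 2*pi*sqrt(2.5543622e+22 / 3.986e14)
T = 50298.2024 s = 838.3034 min

838.3034 minutes


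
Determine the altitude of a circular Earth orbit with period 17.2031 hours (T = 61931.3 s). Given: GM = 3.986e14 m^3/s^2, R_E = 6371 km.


T = 61931.3 s
r = (mu*T^2/(4*pi^2))^(1/3) = (3.986e14 * 61931.3^2 / (4*pi^2))^(1/3)
r = 3.3832388e+07 m = 33832.3878 km
alt = r - R_E = 33832.3878 - 6371 = 27461.3878 km

27461.3878 km


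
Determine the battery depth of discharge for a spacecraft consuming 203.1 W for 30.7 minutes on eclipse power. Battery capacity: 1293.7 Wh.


E_used = P * t / 60 = 203.1 * 30.7 / 60 = 103.9195 Wh
DOD = E_used / E_total * 100 = 103.9195 / 1293.7 * 100
DOD = 8.0327 %

8.0327 %


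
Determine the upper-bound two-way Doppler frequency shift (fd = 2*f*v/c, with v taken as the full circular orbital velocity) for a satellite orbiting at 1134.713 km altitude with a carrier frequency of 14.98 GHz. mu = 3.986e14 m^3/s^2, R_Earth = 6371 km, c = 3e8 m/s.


r = 7.505713e+06 m
v = sqrt(mu/r) = 7287.4010 m/s (worst-case radial velocity)
f = 14.98 GHz = 1.498e+10 Hz
fd = 2*f*v/c = 2*1.498e+10*7287.4010/3.0e+08
fd = 727768.4504 Hz

727768.4504 Hz


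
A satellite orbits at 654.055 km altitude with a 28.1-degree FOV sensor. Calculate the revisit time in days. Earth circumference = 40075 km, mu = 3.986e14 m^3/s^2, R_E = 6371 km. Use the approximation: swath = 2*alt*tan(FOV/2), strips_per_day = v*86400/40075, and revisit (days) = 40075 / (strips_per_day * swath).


swath = 2*654.055*tan(0.2452188) = 327.3612 km
v = sqrt(mu/r) = 7532.5805 m/s = 7.5326 km/s
strips/day = v*86400/40075 = 7.5326*86400/40075 = 16.2399
coverage/day = strips * swath = 16.2399 * 327.3612 = 5316.3214 km
revisit = 40075 / 5316.3214 = 7.5381 days

7.5381 days


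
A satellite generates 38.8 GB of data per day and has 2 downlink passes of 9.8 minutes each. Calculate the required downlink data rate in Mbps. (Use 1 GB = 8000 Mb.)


total contact time = 2 * 9.8 * 60 = 1176.0000 s
data = 38.8 GB = 310400.0000 Mb
rate = 310400.0000 / 1176.0000 = 263.9456 Mbps

263.9456 Mbps


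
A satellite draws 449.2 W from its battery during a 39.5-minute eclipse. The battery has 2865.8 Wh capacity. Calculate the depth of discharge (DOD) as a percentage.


E_used = P * t / 60 = 449.2 * 39.5 / 60 = 295.7233 Wh
DOD = E_used / E_total * 100 = 295.7233 / 2865.8 * 100
DOD = 10.3190 %

10.3190 %


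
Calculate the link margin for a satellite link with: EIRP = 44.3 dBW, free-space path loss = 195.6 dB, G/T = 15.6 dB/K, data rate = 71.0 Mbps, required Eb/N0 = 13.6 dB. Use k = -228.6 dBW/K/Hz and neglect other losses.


C/N0 = EIRP - FSPL + G/T - k = 44.3 - 195.6 + 15.6 - (-228.6)
C/N0 = 92.9000 dB-Hz
R_b = 71.0 Mbps = 7.1e+07 bps -> 10*log10(R_b) = 78.5126 dB-Hz
Eb/N0 = C/N0 - 10*log10(R_b) = 92.9000 - 78.5126 = 14.3874 dB
Margin = Eb/N0 - Eb/N0_req = 14.3874 - 13.6 = 0.7874165 dB (link closes)

0.7874 dB


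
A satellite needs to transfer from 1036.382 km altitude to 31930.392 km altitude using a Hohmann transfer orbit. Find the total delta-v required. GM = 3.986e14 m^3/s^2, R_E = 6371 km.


r1 = 7407.3820 km = 7.407382e+06 m
r2 = 38301.3920 km = 3.8301392e+07 m
dv1 = sqrt(mu/r1)*(sqrt(2*r2/(r1+r2)) - 1) = 2160.7842 m/s
dv2 = sqrt(mu/r2)*(1 - sqrt(2*r1/(r1+r2))) = 1389.4016 m/s
total dv = |dv1| + |dv2| = 2160.7842 + 1389.4016 = 3550.1858 m/s = 3.5502 km/s

3.5502 km/s


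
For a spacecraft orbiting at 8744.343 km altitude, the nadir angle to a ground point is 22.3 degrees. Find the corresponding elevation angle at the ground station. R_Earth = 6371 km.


r = R_E + alt = 15115.3430 km
Law of sines in the satellite / Earth-center / ground-point triangle:
  sin(nadir)/R_E = sin(90 + el)/r  =>  cos(el) = (r/R_E)*sin(nadir)
cos(el) = (15115.3430 / 6371.0000) * sin(22.3 deg) = 0.9002684
el = arccos(0.9002684) = 25.8066 deg
(Earth-central angle = 90 - nadir - el = 41.8934 deg)

25.8066 degrees


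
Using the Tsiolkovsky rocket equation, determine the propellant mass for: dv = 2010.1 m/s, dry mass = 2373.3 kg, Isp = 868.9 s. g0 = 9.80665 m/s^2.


ve = Isp * g0 = 868.9 * 9.80665 = 8520.998185 m/s
mass ratio = exp(dv/ve) = exp(2010.1/8520.998185) = 1.26604718
m_prop = m_dry * (mr - 1) = 2373.3 * (1.26604718 - 1)
m_prop = 631.4098 kg

631.4098 kg


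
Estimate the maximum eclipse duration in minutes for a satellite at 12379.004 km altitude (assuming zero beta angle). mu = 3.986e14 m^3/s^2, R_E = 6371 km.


r = 18750.0040 km
T = 425.8553 min
Eclipse fraction = arcsin(R_E/r)/pi = arcsin(6371.0000/18750.0040)/pi
= arcsin(0.3397866)/pi = 0.1103548
Eclipse duration = 0.1103548 * 425.8553 = 46.9952 min

46.9952 minutes


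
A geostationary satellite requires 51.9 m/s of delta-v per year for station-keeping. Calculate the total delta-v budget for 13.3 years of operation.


dV = rate * years = 51.9 * 13.3
dV = 690.2700 m/s

690.2700 m/s


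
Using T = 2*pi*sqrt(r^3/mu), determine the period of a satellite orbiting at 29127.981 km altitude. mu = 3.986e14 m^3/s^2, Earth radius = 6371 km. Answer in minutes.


r = 35498.9810 km = 3.5498981e+07 m
T = 2*pi*sqrt(r^3/mu) = 2*pi*sqrt(4.4735023e+22 / 3.986e14)
T = 66563.3317 s = 1109.3889 min

1109.3889 minutes


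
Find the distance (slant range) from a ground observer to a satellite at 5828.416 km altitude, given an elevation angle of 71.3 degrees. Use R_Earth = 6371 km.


h = 5828.416 km, el = 71.3 deg
d = -R_E*sin(el) + sqrt((R_E*sin(el))^2 + 2*R_E*h + h^2)
d = -6371.0000*sin(1.2444) + sqrt((6371.0000*0.9472103)^2 + 2*6371.0000*5828.416 + 5828.416^2)
d = 5992.5189 km

5992.5189 km


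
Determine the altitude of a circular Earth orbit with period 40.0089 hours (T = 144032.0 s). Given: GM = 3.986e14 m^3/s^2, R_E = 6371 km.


T = 144032.0 s
r = (mu*T^2/(4*pi^2))^(1/3) = (3.986e14 * 144032.0^2 / (4*pi^2))^(1/3)
r = 5.9387975e+07 m = 59387.9745 km
alt = r - R_E = 59387.9745 - 6371 = 53016.9745 km

53016.9745 km


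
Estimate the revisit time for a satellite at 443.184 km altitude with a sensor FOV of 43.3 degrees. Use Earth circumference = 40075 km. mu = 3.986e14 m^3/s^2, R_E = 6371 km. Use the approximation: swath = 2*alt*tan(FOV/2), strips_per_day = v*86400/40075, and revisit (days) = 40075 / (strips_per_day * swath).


swath = 2*443.184*tan(0.3778638) = 351.8330 km
v = sqrt(mu/r) = 7648.2437 m/s = 7.6482 km/s
strips/day = v*86400/40075 = 7.6482*86400/40075 = 16.4893
coverage/day = strips * swath = 16.4893 * 351.8330 = 5801.4757 km
revisit = 40075 / 5801.4757 = 6.9077 days

6.9077 days


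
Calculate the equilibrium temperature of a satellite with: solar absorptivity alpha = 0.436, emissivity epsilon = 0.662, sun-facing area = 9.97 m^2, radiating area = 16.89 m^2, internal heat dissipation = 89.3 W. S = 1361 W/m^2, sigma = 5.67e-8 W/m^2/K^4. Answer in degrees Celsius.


Numerator = alpha*S*A_sun + Q_int = 0.436*1361*9.97 + 89.3 = 6005.4581 W
Denominator = eps*sigma*A_rad = 0.662*5.67e-8*16.89 = 6.3397291e-07 W/K^4
T^4 = 9.4727362e+09 K^4
T = 311.9743 K = 38.8243 C

38.8243 degrees Celsius


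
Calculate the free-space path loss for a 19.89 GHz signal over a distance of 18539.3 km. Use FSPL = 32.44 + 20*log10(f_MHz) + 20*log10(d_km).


f = 19.89 GHz = 19890.0000 MHz
d = 18539.3 km
FSPL = 32.44 + 20*log10(19890.0000) + 20*log10(18539.3)
FSPL = 32.44 + 85.9727 + 85.3619
FSPL = 203.7746 dB

203.7746 dB


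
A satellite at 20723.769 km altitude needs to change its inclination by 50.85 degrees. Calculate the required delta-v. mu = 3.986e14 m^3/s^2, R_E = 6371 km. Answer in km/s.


r = 27094.7690 km = 2.7094769e+07 m
V = sqrt(mu/r) = 3835.5347 m/s
di = 50.85 deg = 0.8874999 rad
dV = 2*V*sin(di/2) = 2*3835.5347*sin(0.44375)
dV = 3293.4145 m/s = 3.2934 km/s

3.2934 km/s


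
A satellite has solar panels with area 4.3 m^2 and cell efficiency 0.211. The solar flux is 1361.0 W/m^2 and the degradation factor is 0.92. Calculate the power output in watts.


P = area * eta * S * degradation
P = 4.3 * 0.211 * 1361.0 * 0.92
P = 1136.0485 W

1136.0485 W


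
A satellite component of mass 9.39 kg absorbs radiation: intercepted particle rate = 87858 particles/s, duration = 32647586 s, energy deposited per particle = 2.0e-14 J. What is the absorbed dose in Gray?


Total energy deposited = rate * time * E_per
  = 87858 * 32647586 * 2.0e-14 = 0.05736703 J
Dose = E_total / mass = 0.05736703 / 9.39
Dose = 0.006109375 Gy

0.0061 Gy


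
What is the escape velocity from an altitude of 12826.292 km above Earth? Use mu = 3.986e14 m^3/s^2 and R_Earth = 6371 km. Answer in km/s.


r = 6371.0 + 12826.292 = 19197.2920 km = 1.9197292e+07 m
v_esc = sqrt(2*mu/r) = sqrt(2*3.986e14 / 1.9197292e+07)
v_esc = 6444.1206 m/s = 6.4441 km/s

6.4441 km/s


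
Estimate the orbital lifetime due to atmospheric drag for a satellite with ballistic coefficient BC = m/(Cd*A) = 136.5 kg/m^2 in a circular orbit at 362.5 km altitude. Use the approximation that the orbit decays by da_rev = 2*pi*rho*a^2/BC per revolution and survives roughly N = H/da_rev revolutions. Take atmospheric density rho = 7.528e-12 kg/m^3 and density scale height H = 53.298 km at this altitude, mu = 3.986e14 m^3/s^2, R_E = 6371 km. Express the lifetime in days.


a = R_E + alt = 6733.5000 km = 6.7335e+06 m
da_rev = 2*pi*rho*a^2/BC = 2*pi*7.528e-12*(6.7335e+06)^2/136.5 = 15.711171 m per revolution
N = H/da_rev = 53298.0000 m / 15.711171 m = 3392.3633 revolutions
P = 2*pi*sqrt(a^3/mu) = 5498.8582 s
lifetime = N*P = 3392.3633 * 5498.8582 = 1.8654125e+07 s = 215.9042 days

215.9042 days


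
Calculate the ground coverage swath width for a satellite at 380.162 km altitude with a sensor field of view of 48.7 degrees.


FOV = 48.7 deg = 0.8499753 rad
swath = 2 * alt * tan(FOV/2) = 2 * 380.162 * tan(0.4249877)
swath = 2 * 380.162 * 0.4525683
swath = 344.0985 km

344.0985 km


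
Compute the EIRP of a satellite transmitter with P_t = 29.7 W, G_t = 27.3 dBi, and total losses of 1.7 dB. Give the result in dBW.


Pt = 29.7 W = 14.7276 dBW
EIRP = Pt_dBW + Gt - losses = 14.7276 + 27.3 - 1.7 = 40.3276 dBW

40.3276 dBW


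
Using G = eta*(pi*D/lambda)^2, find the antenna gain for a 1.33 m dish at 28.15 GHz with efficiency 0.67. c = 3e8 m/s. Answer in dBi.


lambda = c/f = 3e8 / 2.815e+10 = 0.01065719 m
G = eta*(pi*D/lambda)^2 = 0.67*(pi*1.33/0.01065719)^2
G = 102989.3030 (linear)
G = 10*log10(102989.3030) = 50.1279 dBi

50.1279 dBi


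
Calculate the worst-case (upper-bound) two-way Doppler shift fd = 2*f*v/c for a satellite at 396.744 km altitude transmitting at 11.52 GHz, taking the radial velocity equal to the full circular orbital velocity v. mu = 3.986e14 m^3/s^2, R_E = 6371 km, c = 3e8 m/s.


r = 6.767744e+06 m
v = sqrt(mu/r) = 7674.4398 m/s (worst-case radial velocity)
f = 11.52 GHz = 1.152e+10 Hz
fd = 2*f*v/c = 2*1.152e+10*7674.4398/3.0e+08
fd = 589396.9796 Hz

589396.9796 Hz


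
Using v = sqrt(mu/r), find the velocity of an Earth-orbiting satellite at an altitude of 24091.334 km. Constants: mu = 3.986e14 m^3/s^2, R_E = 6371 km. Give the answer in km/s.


r = R_E + alt = 6371.0 + 24091.334 = 30462.3340 km = 3.0462334e+07 m
v = sqrt(mu/r) = sqrt(3.986e14 / 3.0462334e+07) = 3617.3211 m/s = 3.6173 km/s

3.6173 km/s


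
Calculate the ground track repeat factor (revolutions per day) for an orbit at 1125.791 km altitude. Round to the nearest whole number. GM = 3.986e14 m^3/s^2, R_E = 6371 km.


r = 7.496791e+06 m
T = 2*pi*sqrt(r^3/mu) = 6459.8782 s = 107.6646 min
revs/day = 1440 / 107.6646 = 13.3749
Rounded: 13 revolutions per day

13 revolutions per day


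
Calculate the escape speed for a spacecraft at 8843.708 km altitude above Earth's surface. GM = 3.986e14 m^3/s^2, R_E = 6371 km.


r = 6371.0 + 8843.708 = 15214.7080 km = 1.5214708e+07 m
v_esc = sqrt(2*mu/r) = sqrt(2*3.986e14 / 1.5214708e+07)
v_esc = 7238.5543 m/s = 7.2386 km/s

7.2386 km/s


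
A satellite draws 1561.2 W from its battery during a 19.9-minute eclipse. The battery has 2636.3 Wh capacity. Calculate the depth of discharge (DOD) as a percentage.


E_used = P * t / 60 = 1561.2 * 19.9 / 60 = 517.7980 Wh
DOD = E_used / E_total * 100 = 517.7980 / 2636.3 * 100
DOD = 19.6411 %

19.6411 %


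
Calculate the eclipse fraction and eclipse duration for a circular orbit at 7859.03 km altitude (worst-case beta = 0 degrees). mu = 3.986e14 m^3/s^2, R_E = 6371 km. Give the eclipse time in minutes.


r = 14230.0300 km
T = 281.5585 min
Eclipse fraction = arcsin(R_E/r)/pi = arcsin(6371.0000/14230.0300)/pi
= arcsin(0.4477151)/pi = 0.1477621
Eclipse duration = 0.1477621 * 281.5585 = 41.6037 min

41.6037 minutes


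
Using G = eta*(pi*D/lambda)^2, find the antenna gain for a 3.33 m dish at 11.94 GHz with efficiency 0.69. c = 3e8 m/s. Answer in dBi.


lambda = c/f = 3e8 / 1.194e+10 = 0.02512563 m
G = eta*(pi*D/lambda)^2 = 0.69*(pi*3.33/0.02512563)^2
G = 119619.9034 (linear)
G = 10*log10(119619.9034) = 50.7780 dBi

50.7780 dBi


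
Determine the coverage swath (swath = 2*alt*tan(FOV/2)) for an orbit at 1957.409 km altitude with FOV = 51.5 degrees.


FOV = 51.5 deg = 0.8988446 rad
swath = 2 * alt * tan(FOV/2) = 2 * 1957.409 * tan(0.4494223)
swath = 2 * 1957.409 * 0.4823427
swath = 1888.2840 km

1888.2840 km


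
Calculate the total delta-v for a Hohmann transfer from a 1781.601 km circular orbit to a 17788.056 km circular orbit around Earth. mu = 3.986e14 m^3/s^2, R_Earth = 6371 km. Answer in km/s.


r1 = 8152.6010 km = 8.152601e+06 m
r2 = 24159.0560 km = 2.4159056e+07 m
dv1 = sqrt(mu/r1)*(sqrt(2*r2/(r1+r2)) - 1) = 1558.2787 m/s
dv2 = sqrt(mu/r2)*(1 - sqrt(2*r1/(r1+r2))) = 1176.4541 m/s
total dv = |dv1| + |dv2| = 1558.2787 + 1176.4541 = 2734.7328 m/s = 2.7347 km/s

2.7347 km/s


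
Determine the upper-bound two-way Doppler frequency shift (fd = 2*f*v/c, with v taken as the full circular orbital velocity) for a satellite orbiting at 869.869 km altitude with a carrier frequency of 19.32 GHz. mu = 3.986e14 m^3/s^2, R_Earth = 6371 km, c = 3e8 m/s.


r = 7.240869e+06 m
v = sqrt(mu/r) = 7419.4772 m/s (worst-case radial velocity)
f = 19.32 GHz = 1.932e+10 Hz
fd = 2*f*v/c = 2*1.932e+10*7419.4772/3.0e+08
fd = 955628.6576 Hz

955628.6576 Hz


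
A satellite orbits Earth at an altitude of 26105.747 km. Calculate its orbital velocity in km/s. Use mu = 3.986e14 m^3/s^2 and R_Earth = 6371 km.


r = R_E + alt = 6371.0 + 26105.747 = 32476.7470 km = 3.2476747e+07 m
v = sqrt(mu/r) = sqrt(3.986e14 / 3.2476747e+07) = 3503.3408 m/s = 3.5033 km/s

3.5033 km/s
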